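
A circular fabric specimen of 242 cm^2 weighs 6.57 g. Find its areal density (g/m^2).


Formula: GSM = mass_g / area_m2
Step 1: Convert area: 242 cm^2 = 242 / 10000 = 0.0242 m^2
Step 2: GSM = 6.57 g / 0.0242 m^2 = 271.5 g/m^2

271.5 g/m^2


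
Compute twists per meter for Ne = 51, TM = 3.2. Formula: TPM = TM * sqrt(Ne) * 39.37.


Formula: TPM = TM * sqrt(Ne) * 39.37
Step 1: sqrt(Ne) = sqrt(51) = 7.1414
Step 2: TM * sqrt(Ne) = 3.2 * 7.1414 = 22.8525
Step 3: TPM = 22.8525 * 39.37 = 900 twists/m

900 twists/m


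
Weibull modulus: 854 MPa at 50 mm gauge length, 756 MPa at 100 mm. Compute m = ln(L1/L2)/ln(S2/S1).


Formula: m = ln(L1/L2) / ln(S2/S1)
Step 1: ln(L1/L2) = ln(50/100) = -0.69315
Step 2: S2/S1 = 756/854 = 0.88525
Step 3: ln(S2/S1) = ln(0.88525) = -0.12189
Step 4: m = -0.69315 / -0.12189 = 5.69

5.69 (Weibull m)


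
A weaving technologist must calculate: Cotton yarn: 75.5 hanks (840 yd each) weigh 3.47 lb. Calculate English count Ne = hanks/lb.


Formula: Ne = hanks / mass_lb
Substituting: Ne = 75.5 / 3.47
Ne = 21.8

21.8 Ne


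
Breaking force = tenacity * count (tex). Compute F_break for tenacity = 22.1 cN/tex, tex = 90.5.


Formula: Breaking force = Tenacity * Linear density
F = 22.1 cN/tex * 90.5 tex
F = 2000.05 cN

2000.05 cN


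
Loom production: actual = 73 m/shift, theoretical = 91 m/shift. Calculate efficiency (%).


Formula: Efficiency% = (Actual output / Theoretical output) * 100
Efficiency% = (73 / 91) * 100
Efficiency% = 0.802198 * 100 = 80.2198% ≈ 80.2%

80.2%


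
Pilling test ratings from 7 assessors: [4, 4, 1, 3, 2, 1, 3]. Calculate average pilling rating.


Formula: Mean = sum / count
Sum = 4 + 4 + 1 + 3 + 2 + 1 + 3 = 18
Mean = 18 / 7 = 2.6

2.6


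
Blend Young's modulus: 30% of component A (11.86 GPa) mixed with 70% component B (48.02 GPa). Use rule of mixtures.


Formula: Blend property = (fraction_A * property_A) + (fraction_B * property_B)
Step 1: Contribution A = 30/100 * 11.86 GPa = 3.558 GPa
Step 2: Contribution B = 70/100 * 48.02 GPa = 33.614 GPa
Step 3: Blend Young's modulus = 3.558 + 33.614 = 37.172 GPa

37.172 GPa


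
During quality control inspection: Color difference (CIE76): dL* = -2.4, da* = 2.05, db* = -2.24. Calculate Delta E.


Formula: Delta E = sqrt(dL*^2 + da*^2 + db*^2)
Step 1: dL*^2 = (-2.4)^2 = 5.76
Step 2: da*^2 = 2.05^2 = 4.2025
Step 3: db*^2 = (-2.24)^2 = 5.0176
Step 4: Sum = 5.76 + 4.2025 + 5.0176 = 14.9801
Step 5: Delta E = sqrt(14.9801) = 3.87

3.87 Delta E


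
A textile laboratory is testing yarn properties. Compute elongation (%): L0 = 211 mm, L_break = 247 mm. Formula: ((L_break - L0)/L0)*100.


Formula: Elongation (%) = ((L_break - L0) / L0) * 100
Step 1: Extension = 247 - 211 = 36 mm
Step 2: Elongation = (36 / 211) * 100
Step 3: Elongation = 0.170616 * 100 = 17.0616% ≈ 17.1%

17.1%


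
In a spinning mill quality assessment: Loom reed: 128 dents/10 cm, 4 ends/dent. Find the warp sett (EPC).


Formula: EPC = (dents per 10 cm * ends per dent) / 10
Step 1: Total ends per 10 cm = 128 * 4 = 512
Step 2: EPC = 512 / 10 = 51.2 ends/cm

51.2 ends/cm


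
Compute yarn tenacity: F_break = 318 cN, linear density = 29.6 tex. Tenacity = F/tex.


Formula: Tenacity = Breaking force / Linear density
Tenacity = 318 cN / 29.6 tex
Tenacity = 10.74 cN/tex

10.74 cN/tex


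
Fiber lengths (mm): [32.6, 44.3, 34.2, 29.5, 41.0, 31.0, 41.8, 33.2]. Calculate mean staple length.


Formula: Mean = sum of lengths / count
Sum = 32.6 + 44.3 + 34.2 + 29.5 + 41.0 + 31.0 + 41.8 + 33.2
Sum = 287.6 mm
Mean = 287.6 / 8 = 35.95 mm

35.95 mm


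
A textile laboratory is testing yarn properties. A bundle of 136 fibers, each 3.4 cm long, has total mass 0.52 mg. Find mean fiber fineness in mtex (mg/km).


Formula: fineness (mtex) = mass (mg) / total length (km) = (mass_mg / total_length_m) * 1000
Step 1: Convert fiber length: 3.4 cm = 0.034 m
Step 2: Total fiber length = 136 * 0.034 = 4.624 m
Step 3: Linear density = 0.52 mg / 4.624 m = 0.1125 mg/m
Step 4: fineness = 0.1125 * 1000 = 112.5 mtex

112.5 mtex


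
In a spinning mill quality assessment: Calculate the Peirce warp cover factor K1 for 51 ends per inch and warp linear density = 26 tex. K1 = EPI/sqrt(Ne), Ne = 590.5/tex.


Formula: K1 = EPI / sqrt(Ne), with Ne = 590.5 / tex_warp
Step 1: Ne = 590.5 / 26 = 22.712
Step 2: sqrt(Ne) = sqrt(22.712) = 4.7657
Step 3: K1 = 51 / 4.7657 = 10.7

10.7


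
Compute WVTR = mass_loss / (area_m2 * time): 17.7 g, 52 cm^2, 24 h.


Formula: WVTR = mass_loss / (area * time)
Step 1: Convert area: 52 cm^2 = 0.0052 m^2
Step 2: WVTR = 17.7 g / (0.0052 m^2 * 24 h)
Step 3: WVTR = 17.7 / 0.1248 = 141.8 g/m^2/h

141.8 g/m^2/h


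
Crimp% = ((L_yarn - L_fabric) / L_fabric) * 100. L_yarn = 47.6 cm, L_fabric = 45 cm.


Formula: Crimp% = ((L_yarn - L_fabric) / L_fabric) * 100
Step 1: Extension = 47.6 - 45 = 2.6 cm
Step 2: Crimp% = (2.6 / 45) * 100
Step 3: Crimp% = 0.057778 * 100 = 5.7778% ≈ 5.8%

5.8%


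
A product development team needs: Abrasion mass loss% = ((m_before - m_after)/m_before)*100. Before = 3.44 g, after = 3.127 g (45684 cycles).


Formula: Mass loss% = ((m_before - m_after) / m_before) * 100
Step 1: Mass loss = 3.44 - 3.127 = 0.313 g
Step 2: Ratio = 0.313 / 3.44 = 0.0909884
Step 3: Mass loss% = 0.0909884 * 100 = 9.09884% ≈ 9.10%

9.10%


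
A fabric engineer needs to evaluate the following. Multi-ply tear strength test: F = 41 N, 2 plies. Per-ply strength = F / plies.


Formula: Per-ply strength = Total force / Number of plies
Per-ply = 41 N / 2
Per-ply = 20.5 N

20.5 N


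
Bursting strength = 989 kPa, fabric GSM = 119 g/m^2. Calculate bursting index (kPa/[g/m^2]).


Formula: Bursting Index = Bursting Strength / Fabric GSM
BI = 989 kPa / 119 g/m^2
BI = 8.311 kPa/(g/m^2)

8.311 kPa/(g/m^2)


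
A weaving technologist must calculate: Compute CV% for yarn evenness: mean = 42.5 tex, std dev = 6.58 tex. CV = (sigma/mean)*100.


Formula: CV% = (standard deviation / mean) * 100
Step 1: Ratio = 6.58 / 42.5 = 0.154824
Step 2: CV% = 0.154824 * 100 = 15.4824% ≈ 15.5%

15.5%


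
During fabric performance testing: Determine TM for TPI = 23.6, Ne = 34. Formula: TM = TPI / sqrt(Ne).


Formula: TM = TPI / sqrt(Ne)
Step 1: sqrt(Ne) = sqrt(34) = 5.831
Step 2: TM = 23.6 / 5.831 = 4.05

4.05 TM


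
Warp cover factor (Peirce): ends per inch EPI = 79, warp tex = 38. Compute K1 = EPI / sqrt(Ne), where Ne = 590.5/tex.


Formula: K1 = EPI / sqrt(Ne), with Ne = 590.5 / tex_warp
Step 1: Ne = 590.5 / 38 = 15.539
Step 2: sqrt(Ne) = sqrt(15.539) = 3.942
Step 3: K1 = 79 / 3.942 = 20.0

20.0


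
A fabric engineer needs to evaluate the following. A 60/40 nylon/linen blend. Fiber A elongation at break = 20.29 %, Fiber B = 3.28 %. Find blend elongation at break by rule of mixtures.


Formula: Blend property = (fraction_A * property_A) + (fraction_B * property_B)
Step 1: Contribution A = 60/100 * 20.29 % = 12.174 %
Step 2: Contribution B = 40/100 * 3.28 % = 1.312 %
Step 3: Blend elongation at break = 12.174 + 1.312 = 13.486 %

13.486 %


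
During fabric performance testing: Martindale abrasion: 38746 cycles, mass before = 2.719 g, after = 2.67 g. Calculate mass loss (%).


Formula: Mass loss% = ((m_before - m_after) / m_before) * 100
Step 1: Mass loss = 2.719 - 2.67 = 0.049 g
Step 2: Ratio = 0.049 / 2.719 = 0.0180213
Step 3: Mass loss% = 0.0180213 * 100 = 1.80213% ≈ 1.80%

1.80%


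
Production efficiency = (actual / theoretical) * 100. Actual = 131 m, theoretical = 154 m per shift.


Formula: Efficiency% = (Actual output / Theoretical output) * 100
Efficiency% = (131 / 154) * 100
Efficiency% = 0.850649 * 100 = 85.0649% ≈ 85.1%

85.1%


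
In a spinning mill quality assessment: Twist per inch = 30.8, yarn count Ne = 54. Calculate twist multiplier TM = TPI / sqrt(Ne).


Formula: TM = TPI / sqrt(Ne)
Step 1: sqrt(Ne) = sqrt(54) = 7.3485
Step 2: TM = 30.8 / 7.3485 = 4.19

4.19 TM


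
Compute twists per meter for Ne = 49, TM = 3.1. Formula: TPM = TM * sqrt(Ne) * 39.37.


Formula: TPM = TM * sqrt(Ne) * 39.37
Step 1: sqrt(Ne) = sqrt(49) = 7
Step 2: TM * sqrt(Ne) = 3.1 * 7 = 21.7
Step 3: TPM = 21.7 * 39.37 = 854 twists/m

854 twists/m


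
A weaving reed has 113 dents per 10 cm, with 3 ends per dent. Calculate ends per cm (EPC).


Formula: EPC = (dents per 10 cm * ends per dent) / 10
Step 1: Total ends per 10 cm = 113 * 3 = 339
Step 2: EPC = 339 / 10 = 33.9 ends/cm

33.9 ends/cm


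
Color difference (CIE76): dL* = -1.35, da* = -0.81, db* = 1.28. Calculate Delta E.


Formula: Delta E = sqrt(dL*^2 + da*^2 + db*^2)
Step 1: dL*^2 = (-1.35)^2 = 1.8225
Step 2: da*^2 = (-0.81)^2 = 0.6561
Step 3: db*^2 = 1.28^2 = 1.6384
Step 4: Sum = 1.8225 + 0.6561 + 1.6384 = 4.117
Step 5: Delta E = sqrt(4.117) = 2.03

2.03 Delta E


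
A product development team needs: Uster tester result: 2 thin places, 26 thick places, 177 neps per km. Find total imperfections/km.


Formula: Total = thin places + thick places + neps
Total = 2 + 26 + 177
Total = 205 imperfections/km

205 imperfections/km


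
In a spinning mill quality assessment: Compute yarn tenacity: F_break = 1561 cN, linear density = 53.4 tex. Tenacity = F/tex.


Formula: Tenacity = Breaking force / Linear density
Tenacity = 1561 cN / 53.4 tex
Tenacity = 29.23 cN/tex

29.23 cN/tex


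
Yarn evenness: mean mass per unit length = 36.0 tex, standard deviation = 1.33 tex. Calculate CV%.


Formula: CV% = (standard deviation / mean) * 100
Step 1: Ratio = 1.33 / 36.0 = 0.036944
Step 2: CV% = 0.036944 * 100 = 3.6944% ≈ 3.7%

3.7%


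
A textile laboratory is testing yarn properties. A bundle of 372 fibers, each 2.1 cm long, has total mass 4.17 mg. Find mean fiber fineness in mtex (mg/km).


Formula: fineness (mtex) = mass (mg) / total length (km) = (mass_mg / total_length_m) * 1000
Step 1: Convert fiber length: 2.1 cm = 0.021 m
Step 2: Total fiber length = 372 * 0.021 = 7.812 m
Step 3: Linear density = 4.17 mg / 7.812 m = 0.5338 mg/m
Step 4: fineness = 0.5338 * 1000 = 533.8 mtex

533.8 mtex


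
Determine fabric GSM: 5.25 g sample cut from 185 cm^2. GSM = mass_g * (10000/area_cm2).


Formula: GSM = mass_g / area_m2
Step 1: Convert area: 185 cm^2 = 185 / 10000 = 0.0185 m^2
Step 2: GSM = 5.25 g / 0.0185 m^2 = 283.8 g/m^2

283.8 g/m^2


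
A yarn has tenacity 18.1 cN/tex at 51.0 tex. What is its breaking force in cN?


Formula: Breaking force = Tenacity * Linear density
F = 18.1 cN/tex * 51.0 tex
F = 923.10 cN

923.10 cN


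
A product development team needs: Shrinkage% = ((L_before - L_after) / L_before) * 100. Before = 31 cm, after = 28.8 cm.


Formula: Shrinkage% = ((L_before - L_after) / L_before) * 100
Step 1: Shrinkage = 31 - 28.8 = 2.2 cm
Step 2: Shrinkage% = (2.2 / 31) * 100
Step 3: Shrinkage% = 0.070968 * 100 = 7.0968% ≈ 7.1%

7.1%


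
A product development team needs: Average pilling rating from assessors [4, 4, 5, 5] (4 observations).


Formula: Mean = sum / count
Sum = 4 + 4 + 5 + 5 = 18
Mean = 18 / 4 = 4.5

4.5


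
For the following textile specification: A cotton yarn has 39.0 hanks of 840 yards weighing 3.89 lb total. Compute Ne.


Formula: Ne = hanks / mass_lb
Substituting: Ne = 39.0 / 3.89
Ne = 10.0

10.0 Ne


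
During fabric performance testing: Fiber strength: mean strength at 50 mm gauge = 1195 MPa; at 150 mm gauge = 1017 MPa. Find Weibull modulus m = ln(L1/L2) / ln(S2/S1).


Formula: m = ln(L1/L2) / ln(S2/S1)
Step 1: ln(L1/L2) = ln(50/150) = -1.09861
Step 2: S2/S1 = 1017/1195 = 0.85105
Step 3: ln(S2/S1) = ln(0.85105) = -0.16128
Step 4: m = -1.09861 / -0.16128 = 6.81

6.81 (Weibull m)


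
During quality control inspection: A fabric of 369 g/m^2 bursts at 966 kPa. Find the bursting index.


Formula: Bursting Index = Bursting Strength / Fabric GSM
BI = 966 kPa / 369 g/m^2
BI = 2.618 kPa/(g/m^2)

2.618 kPa/(g/m^2)


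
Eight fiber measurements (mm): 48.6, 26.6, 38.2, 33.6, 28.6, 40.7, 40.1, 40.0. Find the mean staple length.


Formula: Mean = sum of lengths / count
Sum = 48.6 + 26.6 + 38.2 + 33.6 + 28.6 + 40.7 + 40.1 + 40.0
Sum = 296.4 mm
Mean = 296.4 / 8 = 37.05 mm

37.05 mm


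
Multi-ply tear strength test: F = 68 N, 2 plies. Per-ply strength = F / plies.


Formula: Per-ply strength = Total force / Number of plies
Per-ply = 68 N / 2
Per-ply = 34 N

34 N


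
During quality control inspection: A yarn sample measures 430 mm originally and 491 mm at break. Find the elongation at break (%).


Formula: Elongation (%) = ((L_break - L0) / L0) * 100
Step 1: Extension = 491 - 430 = 61 mm
Step 2: Elongation = (61 / 430) * 100
Step 3: Elongation = 0.14186 * 100 = 14.186% ≈ 14.2%

14.2%


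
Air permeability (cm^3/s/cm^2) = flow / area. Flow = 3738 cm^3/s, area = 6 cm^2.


Formula: Air Permeability = Airflow / Test Area
AP = 3738 cm^3/s / 6 cm^2
AP = 623.0 cm^3/s/cm^2

623.0 cm^3/s/cm^2


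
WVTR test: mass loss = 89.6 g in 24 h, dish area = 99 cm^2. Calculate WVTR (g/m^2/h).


Formula: WVTR = mass_loss / (area * time)
Step 1: Convert area: 99 cm^2 = 0.0099 m^2
Step 2: WVTR = 89.6 g / (0.0099 m^2 * 24 h)
Step 3: WVTR = 89.6 / 0.2376 = 377.1 g/m^2/h

377.1 g/m^2/h


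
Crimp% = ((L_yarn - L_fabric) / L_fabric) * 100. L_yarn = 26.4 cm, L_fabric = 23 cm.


Formula: Crimp% = ((L_yarn - L_fabric) / L_fabric) * 100
Step 1: Extension = 26.4 - 23 = 3.4 cm
Step 2: Crimp% = (3.4 / 23) * 100
Step 3: Crimp% = 0.147826 * 100 = 14.7826% ≈ 14.8%

14.8%


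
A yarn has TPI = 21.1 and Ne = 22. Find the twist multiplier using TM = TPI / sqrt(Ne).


Formula: TM = TPI / sqrt(Ne)
Step 1: sqrt(Ne) = sqrt(22) = 4.6904
Step 2: TM = 21.1 / 4.6904 = 4.50

4.50 TM


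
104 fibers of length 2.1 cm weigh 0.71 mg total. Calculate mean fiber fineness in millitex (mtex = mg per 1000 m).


Formula: fineness (mtex) = mass (mg) / total length (km) = (mass_mg / total_length_m) * 1000
Step 1: Convert fiber length: 2.1 cm = 0.021 m
Step 2: Total fiber length = 104 * 0.021 = 2.184 m
Step 3: Linear density = 0.71 mg / 2.184 m = 0.3251 mg/m
Step 4: fineness = 0.3251 * 1000 = 325.1 mtex

325.1 mtex


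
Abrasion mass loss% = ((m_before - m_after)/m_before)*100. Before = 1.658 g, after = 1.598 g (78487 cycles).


Formula: Mass loss% = ((m_before - m_after) / m_before) * 100
Step 1: Mass loss = 1.658 - 1.598 = 0.06 g
Step 2: Ratio = 0.06 / 1.658 = 0.0361882
Step 3: Mass loss% = 0.0361882 * 100 = 3.61882% ≈ 3.62%

3.62%


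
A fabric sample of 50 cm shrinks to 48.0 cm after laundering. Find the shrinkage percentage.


Formula: Shrinkage% = ((L_before - L_after) / L_before) * 100
Step 1: Shrinkage = 50 - 48.0 = 2.0 cm
Step 2: Shrinkage% = (2.0 / 50) * 100
Step 3: Shrinkage% = 0.04 * 100 = 4.0%

4.0%


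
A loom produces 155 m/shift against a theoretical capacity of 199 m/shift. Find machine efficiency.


Formula: Efficiency% = (Actual output / Theoretical output) * 100
Efficiency% = (155 / 199) * 100
Efficiency% = 0.778894 * 100 = 77.8894% ≈ 77.9%

77.9%


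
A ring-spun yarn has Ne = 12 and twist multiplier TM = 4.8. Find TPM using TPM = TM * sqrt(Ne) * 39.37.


Formula: TPM = TM * sqrt(Ne) * 39.37
Step 1: sqrt(Ne) = sqrt(12) = 3.4641
Step 2: TM * sqrt(Ne) = 4.8 * 3.4641 = 16.6277
Step 3: TPM = 16.6277 * 39.37 = 655 twists/m

655 twists/m


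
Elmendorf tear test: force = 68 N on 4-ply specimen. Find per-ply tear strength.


Formula: Per-ply strength = Total force / Number of plies
Per-ply = 68 N / 4
Per-ply = 17 N

17 N


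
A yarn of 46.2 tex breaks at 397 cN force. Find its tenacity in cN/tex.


Formula: Tenacity = Breaking force / Linear density
Tenacity = 397 cN / 46.2 tex
Tenacity = 8.59 cN/tex

8.59 cN/tex


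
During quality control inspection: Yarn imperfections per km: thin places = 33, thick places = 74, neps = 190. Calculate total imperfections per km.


Formula: Total = thin places + thick places + neps
Total = 33 + 74 + 190
Total = 297 imperfections/km

297 imperfections/km


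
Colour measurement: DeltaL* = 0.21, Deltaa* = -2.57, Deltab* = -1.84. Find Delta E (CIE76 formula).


Formula: Delta E = sqrt(dL*^2 + da*^2 + db*^2)
Step 1: dL*^2 = 0.21^2 = 0.0441
Step 2: da*^2 = (-2.57)^2 = 6.6049
Step 3: db*^2 = (-1.84)^2 = 3.3856
Step 4: Sum = 0.0441 + 6.6049 + 3.3856 = 10.0346
Step 5: Delta E = sqrt(10.0346) = 3.17

3.17 Delta E


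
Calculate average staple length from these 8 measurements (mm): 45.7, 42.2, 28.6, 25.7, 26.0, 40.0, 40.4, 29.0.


Formula: Mean = sum of lengths / count
Sum = 45.7 + 42.2 + 28.6 + 25.7 + 26.0 + 40.0 + 40.4 + 29.0
Sum = 277.6 mm
Mean = 277.6 / 8 = 34.70 mm

34.70 mm


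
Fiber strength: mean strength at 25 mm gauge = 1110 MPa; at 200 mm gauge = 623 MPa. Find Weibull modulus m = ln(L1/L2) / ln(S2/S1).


Formula: m = ln(L1/L2) / ln(S2/S1)
Step 1: ln(L1/L2) = ln(25/200) = -2.07944
Step 2: S2/S1 = 623/1110 = 0.56126
Step 3: ln(S2/S1) = ln(0.56126) = -0.57757
Step 4: m = -2.07944 / -0.57757 = 3.60

3.60 (Weibull m)


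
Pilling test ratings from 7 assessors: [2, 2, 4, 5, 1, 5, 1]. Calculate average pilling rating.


Formula: Mean = sum / count
Sum = 2 + 2 + 4 + 5 + 1 + 5 + 1 = 20
Mean = 20 / 7 = 2.9

2.9


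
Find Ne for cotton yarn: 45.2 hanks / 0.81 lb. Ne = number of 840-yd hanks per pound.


Formula: Ne = hanks / mass_lb
Substituting: Ne = 45.2 / 0.81
Ne = 55.8

55.8 Ne


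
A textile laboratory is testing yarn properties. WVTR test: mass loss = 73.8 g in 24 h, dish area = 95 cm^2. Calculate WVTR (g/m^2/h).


Formula: WVTR = mass_loss / (area * time)
Step 1: Convert area: 95 cm^2 = 0.0095 m^2
Step 2: WVTR = 73.8 g / (0.0095 m^2 * 24 h)
Step 3: WVTR = 73.8 / 0.228 = 323.7 g/m^2/h

323.7 g/m^2/h


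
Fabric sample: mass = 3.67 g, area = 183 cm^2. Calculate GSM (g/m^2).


Formula: GSM = mass_g / area_m2
Step 1: Convert area: 183 cm^2 = 183 / 10000 = 0.0183 m^2
Step 2: GSM = 3.67 g / 0.0183 m^2 = 200.5 g/m^2

200.5 g/m^2


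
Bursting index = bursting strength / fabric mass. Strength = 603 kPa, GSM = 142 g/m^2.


Formula: Bursting Index = Bursting Strength / Fabric GSM
BI = 603 kPa / 142 g/m^2
BI = 4.246 kPa/(g/m^2)

4.246 kPa/(g/m^2)


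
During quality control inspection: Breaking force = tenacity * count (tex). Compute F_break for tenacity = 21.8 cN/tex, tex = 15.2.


Formula: Breaking force = Tenacity * Linear density
F = 21.8 cN/tex * 15.2 tex
F = 331.36 cN

331.36 cN


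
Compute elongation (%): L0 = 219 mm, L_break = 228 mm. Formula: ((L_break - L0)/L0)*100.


Formula: Elongation (%) = ((L_break - L0) / L0) * 100
Step 1: Extension = 228 - 219 = 9 mm
Step 2: Elongation = (9 / 219) * 100
Step 3: Elongation = 0.041096 * 100 = 4.1096% ≈ 4.1%

4.1%


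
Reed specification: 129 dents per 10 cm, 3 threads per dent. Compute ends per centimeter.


Formula: EPC = (dents per 10 cm * ends per dent) / 10
Step 1: Total ends per 10 cm = 129 * 3 = 387
Step 2: EPC = 387 / 10 = 38.7 ends/cm

38.7 ends/cm


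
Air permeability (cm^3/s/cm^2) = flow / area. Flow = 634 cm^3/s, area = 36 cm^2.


Formula: Air Permeability = Airflow / Test Area
AP = 634 cm^3/s / 36 cm^2
AP = 17.6 cm^3/s/cm^2

17.6 cm^3/s/cm^2


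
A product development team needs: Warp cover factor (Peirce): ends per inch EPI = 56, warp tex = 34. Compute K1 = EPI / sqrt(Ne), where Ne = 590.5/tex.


Formula: K1 = EPI / sqrt(Ne), with Ne = 590.5 / tex_warp
Step 1: Ne = 590.5 / 34 = 17.368
Step 2: sqrt(Ne) = sqrt(17.368) = 4.1675
Step 3: K1 = 56 / 4.1675 = 13.4

13.4


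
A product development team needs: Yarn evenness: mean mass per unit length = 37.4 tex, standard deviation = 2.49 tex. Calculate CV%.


Formula: CV% = (standard deviation / mean) * 100
Step 1: Ratio = 2.49 / 37.4 = 0.066578
Step 2: CV% = 0.066578 * 100 = 6.6578% ≈ 6.7%

6.7%


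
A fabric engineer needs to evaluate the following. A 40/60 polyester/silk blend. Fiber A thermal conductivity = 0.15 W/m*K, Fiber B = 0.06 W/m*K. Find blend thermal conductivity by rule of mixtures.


Formula: Blend property = (fraction_A * property_A) + (fraction_B * property_B)
Step 1: Contribution A = 40/100 * 0.15 W/m*K = 0.06 W/m*K
Step 2: Contribution B = 60/100 * 0.06 W/m*K = 0.036 W/m*K
Step 3: Blend thermal conductivity = 0.06 + 0.036 = 0.096 W/m*K

0.096 W/m*K


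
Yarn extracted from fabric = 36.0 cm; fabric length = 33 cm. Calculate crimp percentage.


Formula: Crimp% = ((L_yarn - L_fabric) / L_fabric) * 100
Step 1: Extension = 36.0 - 33 = 3.0 cm
Step 2: Crimp% = (3.0 / 33) * 100
Step 3: Crimp% = 0.090909 * 100 = 9.0909% ≈ 9.1%

9.1%


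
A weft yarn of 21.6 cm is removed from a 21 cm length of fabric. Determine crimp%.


Formula: Crimp% = ((L_yarn - L_fabric) / L_fabric) * 100
Step 1: Extension = 21.6 - 21 = 0.6 cm
Step 2: Crimp% = (0.6 / 21) * 100
Step 3: Crimp% = 0.028571 * 100 = 2.8571% ≈ 2.9%

2.9%


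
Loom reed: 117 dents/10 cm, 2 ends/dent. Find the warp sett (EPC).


Formula: EPC = (dents per 10 cm * ends per dent) / 10
Step 1: Total ends per 10 cm = 117 * 2 = 234
Step 2: EPC = 234 / 10 = 23.4 ends/cm

23.4 ends/cm


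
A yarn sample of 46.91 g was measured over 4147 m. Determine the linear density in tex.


Formula: Tex = (mass_g / length_m) * 1000
Substituting: Tex = (46.91 / 4147) * 1000
Intermediate: 46.91 / 4147 = 0.01131179 g/m
Tex = 0.01131179 * 1000 = 11.31 tex

11.31 tex


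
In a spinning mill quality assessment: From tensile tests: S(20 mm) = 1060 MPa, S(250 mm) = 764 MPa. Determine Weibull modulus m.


Formula: m = ln(L1/L2) / ln(S2/S1)
Step 1: ln(L1/L2) = ln(20/250) = -2.52573
Step 2: S2/S1 = 764/1060 = 0.72075
Step 3: ln(S2/S1) = ln(0.72075) = -0.32746
Step 4: m = -2.52573 / -0.32746 = 7.71

7.71 (Weibull m)


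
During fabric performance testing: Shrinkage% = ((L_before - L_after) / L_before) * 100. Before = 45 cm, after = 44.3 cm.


Formula: Shrinkage% = ((L_before - L_after) / L_before) * 100
Step 1: Shrinkage = 45 - 44.3 = 0.7 cm
Step 2: Shrinkage% = (0.7 / 45) * 100
Step 3: Shrinkage% = 0.015556 * 100 = 1.5556% ≈ 1.6%

1.6%


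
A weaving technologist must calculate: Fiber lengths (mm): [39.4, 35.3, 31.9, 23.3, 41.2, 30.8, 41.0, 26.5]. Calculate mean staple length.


Formula: Mean = sum of lengths / count
Sum = 39.4 + 35.3 + 31.9 + 23.3 + 41.2 + 30.8 + 41.0 + 26.5
Sum = 269.4 mm
Mean = 269.4 / 8 = 33.68 mm

33.68 mm


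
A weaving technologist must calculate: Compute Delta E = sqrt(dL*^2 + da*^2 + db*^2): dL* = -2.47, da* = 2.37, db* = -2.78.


Formula: Delta E = sqrt(dL*^2 + da*^2 + db*^2)
Step 1: dL*^2 = (-2.47)^2 = 6.1009
Step 2: da*^2 = 2.37^2 = 5.6169
Step 3: db*^2 = (-2.78)^2 = 7.7284
Step 4: Sum = 6.1009 + 5.6169 + 7.7284 = 19.4462
Step 5: Delta E = sqrt(19.4462) = 4.41

4.41 Delta E


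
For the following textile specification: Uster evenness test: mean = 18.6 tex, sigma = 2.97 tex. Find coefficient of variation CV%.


Formula: CV% = (standard deviation / mean) * 100
Step 1: Ratio = 2.97 / 18.6 = 0.159677
Step 2: CV% = 0.159677 * 100 = 15.9677% ≈ 16.0%

16.0%


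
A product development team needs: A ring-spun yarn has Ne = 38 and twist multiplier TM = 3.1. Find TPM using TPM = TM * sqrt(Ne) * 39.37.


Formula: TPM = TM * sqrt(Ne) * 39.37
Step 1: sqrt(Ne) = sqrt(38) = 6.1644
Step 2: TM * sqrt(Ne) = 3.1 * 6.1644 = 19.1096
Step 3: TPM = 19.1096 * 39.37 = 752 twists/m

752 twists/m


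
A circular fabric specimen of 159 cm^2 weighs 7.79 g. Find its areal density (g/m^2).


Formula: GSM = mass_g / area_m2
Step 1: Convert area: 159 cm^2 = 159 / 10000 = 0.0159 m^2
Step 2: GSM = 7.79 g / 0.0159 m^2 = 489.9 g/m^2

489.9 g/m^2


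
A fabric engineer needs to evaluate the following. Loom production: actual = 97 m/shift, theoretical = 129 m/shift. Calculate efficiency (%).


Formula: Efficiency% = (Actual output / Theoretical output) * 100
Efficiency% = (97 / 129) * 100
Efficiency% = 0.751938 * 100 = 75.1938% ≈ 75.2%

75.2%


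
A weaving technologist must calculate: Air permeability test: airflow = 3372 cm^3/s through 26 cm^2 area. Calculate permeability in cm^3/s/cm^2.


Formula: Air Permeability = Airflow / Test Area
AP = 3372 cm^3/s / 26 cm^2
AP = 129.7 cm^3/s/cm^2

129.7 cm^3/s/cm^2


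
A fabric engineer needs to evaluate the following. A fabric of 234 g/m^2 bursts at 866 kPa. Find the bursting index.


Formula: Bursting Index = Bursting Strength / Fabric GSM
BI = 866 kPa / 234 g/m^2
BI = 3.701 kPa/(g/m^2)

3.701 kPa/(g/m^2)


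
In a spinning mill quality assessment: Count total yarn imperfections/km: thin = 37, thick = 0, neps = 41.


Formula: Total = thin places + thick places + neps
Total = 37 + 0 + 41
Total = 78 imperfections/km

78 imperfections/km


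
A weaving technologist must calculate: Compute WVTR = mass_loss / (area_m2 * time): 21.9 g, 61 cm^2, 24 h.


Formula: WVTR = mass_loss / (area * time)
Step 1: Convert area: 61 cm^2 = 0.0061 m^2
Step 2: WVTR = 21.9 g / (0.0061 m^2 * 24 h)
Step 3: WVTR = 21.9 / 0.1464 = 149.6 g/m^2/h

149.6 g/m^2/h


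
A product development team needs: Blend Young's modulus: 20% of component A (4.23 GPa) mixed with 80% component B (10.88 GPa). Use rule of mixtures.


Formula: Blend property = (fraction_A * property_A) + (fraction_B * property_B)
Step 1: Contribution A = 20/100 * 4.23 GPa = 0.846 GPa
Step 2: Contribution B = 80/100 * 10.88 GPa = 8.704 GPa
Step 3: Blend Young's modulus = 0.846 + 8.704 = 9.55 GPa

9.55 GPa


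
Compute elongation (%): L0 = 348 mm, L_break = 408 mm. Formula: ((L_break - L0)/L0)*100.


Formula: Elongation (%) = ((L_break - L0) / L0) * 100
Step 1: Extension = 408 - 348 = 60 mm
Step 2: Elongation = (60 / 348) * 100
Step 3: Elongation = 0.172414 * 100 = 17.2414% ≈ 17.2%

17.2%


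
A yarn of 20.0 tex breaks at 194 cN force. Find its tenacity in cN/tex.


Formula: Tenacity = Breaking force / Linear density
Tenacity = 194 cN / 20.0 tex
Tenacity = 9.70 cN/tex

9.70 cN/tex


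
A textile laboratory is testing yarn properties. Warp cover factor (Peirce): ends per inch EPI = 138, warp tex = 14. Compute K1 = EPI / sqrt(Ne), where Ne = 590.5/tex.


Formula: K1 = EPI / sqrt(Ne), with Ne = 590.5 / tex_warp
Step 1: Ne = 590.5 / 14 = 42.179
Step 2: sqrt(Ne) = sqrt(42.179) = 6.4945
Step 3: K1 = 138 / 6.4945 = 21.2

21.2


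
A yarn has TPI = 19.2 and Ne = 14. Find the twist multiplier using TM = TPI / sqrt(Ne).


Formula: TM = TPI / sqrt(Ne)
Step 1: sqrt(Ne) = sqrt(14) = 3.7417
Step 2: TM = 19.2 / 3.7417 = 5.13

5.13 TM


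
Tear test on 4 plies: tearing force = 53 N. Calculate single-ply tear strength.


Formula: Per-ply strength = Total force / Number of plies
Per-ply = 53 N / 4
Per-ply = 13.25 N

13.25 N


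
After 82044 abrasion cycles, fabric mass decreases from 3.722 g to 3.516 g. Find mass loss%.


Formula: Mass loss% = ((m_before - m_after) / m_before) * 100
Step 1: Mass loss = 3.722 - 3.516 = 0.206 g
Step 2: Ratio = 0.206 / 3.722 = 0.0553466
Step 3: Mass loss% = 0.0553466 * 100 = 5.53466% ≈ 5.53%

5.53%


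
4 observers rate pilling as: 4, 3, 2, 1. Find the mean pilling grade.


Formula: Mean = sum / count
Sum = 4 + 3 + 2 + 1 = 10
Mean = 10 / 4 = 2.5

2.5


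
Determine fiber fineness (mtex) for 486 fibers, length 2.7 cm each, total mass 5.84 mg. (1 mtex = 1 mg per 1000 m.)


Formula: fineness (mtex) = mass (mg) / total length (km) = (mass_mg / total_length_m) * 1000
Step 1: Convert fiber length: 2.7 cm = 0.027 m
Step 2: Total fiber length = 486 * 0.027 = 13.122 m
Step 3: Linear density = 5.84 mg / 13.122 m = 0.4451 mg/m
Step 4: fineness = 0.4451 * 1000 = 445.1 mtex

445.1 mtex


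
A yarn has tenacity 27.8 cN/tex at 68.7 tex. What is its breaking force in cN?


Formula: Breaking force = Tenacity * Linear density
F = 27.8 cN/tex * 68.7 tex
F = 1909.86 cN

1909.86 cN


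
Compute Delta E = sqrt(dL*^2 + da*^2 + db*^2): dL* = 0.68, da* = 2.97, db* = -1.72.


Formula: Delta E = sqrt(dL*^2 + da*^2 + db*^2)
Step 1: dL*^2 = 0.68^2 = 0.4624
Step 2: da*^2 = 2.97^2 = 8.8209
Step 3: db*^2 = (-1.72)^2 = 2.9584
Step 4: Sum = 0.4624 + 8.8209 + 2.9584 = 12.2417
Step 5: Delta E = sqrt(12.2417) = 3.5

3.5 Delta E


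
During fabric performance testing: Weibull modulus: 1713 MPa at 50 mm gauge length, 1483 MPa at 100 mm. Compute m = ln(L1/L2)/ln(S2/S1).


Formula: m = ln(L1/L2) / ln(S2/S1)
Step 1: ln(L1/L2) = ln(50/100) = -0.69315
Step 2: S2/S1 = 1483/1713 = 0.86573
Step 3: ln(S2/S1) = ln(0.86573) = -0.14418
Step 4: m = -0.69315 / -0.14418 = 4.81

4.81 (Weibull m)


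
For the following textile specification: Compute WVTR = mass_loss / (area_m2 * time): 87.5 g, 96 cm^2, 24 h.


Formula: WVTR = mass_loss / (area * time)
Step 1: Convert area: 96 cm^2 = 0.0096 m^2
Step 2: WVTR = 87.5 g / (0.0096 m^2 * 24 h)
Step 3: WVTR = 87.5 / 0.2304 = 379.8 g/m^2/h

379.8 g/m^2/h


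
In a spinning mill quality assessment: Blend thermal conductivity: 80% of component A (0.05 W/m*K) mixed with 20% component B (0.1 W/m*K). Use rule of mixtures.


Formula: Blend property = (fraction_A * property_A) + (fraction_B * property_B)
Step 1: Contribution A = 80/100 * 0.05 W/m*K = 0.04 W/m*K
Step 2: Contribution B = 20/100 * 0.1 W/m*K = 0.02 W/m*K
Step 3: Blend thermal conductivity = 0.04 + 0.02 = 0.06 W/m*K

0.06 W/m*K


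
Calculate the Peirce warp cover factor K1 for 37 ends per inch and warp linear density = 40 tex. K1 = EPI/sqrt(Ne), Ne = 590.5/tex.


Formula: K1 = EPI / sqrt(Ne), with Ne = 590.5 / tex_warp
Step 1: Ne = 590.5 / 40 = 14.763
Step 2: sqrt(Ne) = sqrt(14.763) = 3.8423
Step 3: K1 = 37 / 3.8423 = 9.6

9.6


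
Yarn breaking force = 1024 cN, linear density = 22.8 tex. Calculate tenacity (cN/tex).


Formula: Tenacity = Breaking force / Linear density
Tenacity = 1024 cN / 22.8 tex
Tenacity = 44.91 cN/tex

44.91 cN/tex


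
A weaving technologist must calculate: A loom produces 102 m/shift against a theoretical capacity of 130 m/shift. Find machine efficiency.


Formula: Efficiency% = (Actual output / Theoretical output) * 100
Efficiency% = (102 / 130) * 100
Efficiency% = 0.784615 * 100 = 78.4615% ≈ 78.5%

78.5%


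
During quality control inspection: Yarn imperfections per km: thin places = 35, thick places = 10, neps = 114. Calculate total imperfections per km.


Formula: Total = thin places + thick places + neps
Total = 35 + 10 + 114
Total = 159 imperfections/km

159 imperfections/km


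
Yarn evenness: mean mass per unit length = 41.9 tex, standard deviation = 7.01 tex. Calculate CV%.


Formula: CV% = (standard deviation / mean) * 100
Step 1: Ratio = 7.01 / 41.9 = 0.167303
Step 2: CV% = 0.167303 * 100 = 16.7303% ≈ 16.7%

16.7%


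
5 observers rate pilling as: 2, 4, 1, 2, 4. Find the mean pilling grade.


Formula: Mean = sum / count
Sum = 2 + 4 + 1 + 2 + 4 = 13
Mean = 13 / 5 = 2.6

2.6


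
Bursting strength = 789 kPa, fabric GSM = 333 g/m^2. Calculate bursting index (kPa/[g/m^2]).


Formula: Bursting Index = Bursting Strength / Fabric GSM
BI = 789 kPa / 333 g/m^2
BI = 2.369 kPa/(g/m^2)

2.369 kPa/(g/m^2)


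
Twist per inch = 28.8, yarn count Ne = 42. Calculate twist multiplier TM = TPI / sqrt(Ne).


Formula: TM = TPI / sqrt(Ne)
Step 1: sqrt(Ne) = sqrt(42) = 6.4807
Step 2: TM = 28.8 / 6.4807 = 4.44

4.44 TM


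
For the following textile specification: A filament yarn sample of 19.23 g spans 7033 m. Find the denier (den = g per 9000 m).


Formula: den = (mass_g / length_m) * 9000
Substituting: den = (19.23 / 7033) * 9000
Intermediate: 19.23 / 7033 = 0.00273425 g/m
den = 0.00273425 * 9000 = 24.6 denier

24.6 denier


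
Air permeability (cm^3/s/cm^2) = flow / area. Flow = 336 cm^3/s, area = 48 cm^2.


Formula: Air Permeability = Airflow / Test Area
AP = 336 cm^3/s / 48 cm^2
AP = 7.0 cm^3/s/cm^2

7.0 cm^3/s/cm^2


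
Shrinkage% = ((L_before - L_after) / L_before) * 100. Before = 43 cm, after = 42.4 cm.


Formula: Shrinkage% = ((L_before - L_after) / L_before) * 100
Step 1: Shrinkage = 43 - 42.4 = 0.6 cm
Step 2: Shrinkage% = (0.6 / 43) * 100
Step 3: Shrinkage% = 0.013953 * 100 = 1.3953% ≈ 1.4%

1.4%


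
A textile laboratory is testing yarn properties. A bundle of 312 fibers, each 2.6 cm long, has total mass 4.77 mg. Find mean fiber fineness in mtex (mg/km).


Formula: fineness (mtex) = mass (mg) / total length (km) = (mass_mg / total_length_m) * 1000
Step 1: Convert fiber length: 2.6 cm = 0.026 m
Step 2: Total fiber length = 312 * 0.026 = 8.112 m
Step 3: Linear density = 4.77 mg / 8.112 m = 0.5880 mg/m
Step 4: fineness = 0.5880 * 1000 = 588.0 mtex

588.0 mtex


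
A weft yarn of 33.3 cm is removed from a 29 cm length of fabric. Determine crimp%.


Formula: Crimp% = ((L_yarn - L_fabric) / L_fabric) * 100
Step 1: Extension = 33.3 - 29 = 4.3 cm
Step 2: Crimp% = (4.3 / 29) * 100
Step 3: Crimp% = 0.148276 * 100 = 14.8276% ≈ 14.8%

14.8%


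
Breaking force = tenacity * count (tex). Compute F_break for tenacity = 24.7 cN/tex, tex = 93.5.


Formula: Breaking force = Tenacity * Linear density
F = 24.7 cN/tex * 93.5 tex
F = 2309.45 cN

2309.45 cN


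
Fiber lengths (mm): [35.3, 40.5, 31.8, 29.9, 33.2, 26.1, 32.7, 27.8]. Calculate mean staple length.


Formula: Mean = sum of lengths / count
Sum = 35.3 + 40.5 + 31.8 + 29.9 + 33.2 + 26.1 + 32.7 + 27.8
Sum = 257.3 mm
Mean = 257.3 / 8 = 32.16 mm

32.16 mm


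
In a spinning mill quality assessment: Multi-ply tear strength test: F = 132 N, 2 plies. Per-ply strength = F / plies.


Formula: Per-ply strength = Total force / Number of plies
Per-ply = 132 N / 2
Per-ply = 66 N

66 N


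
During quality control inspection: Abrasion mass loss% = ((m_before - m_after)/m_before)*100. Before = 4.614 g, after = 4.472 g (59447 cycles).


Formula: Mass loss% = ((m_before - m_after) / m_before) * 100
Step 1: Mass loss = 4.614 - 4.472 = 0.142 g
Step 2: Ratio = 0.142 / 4.614 = 0.0307759
Step 3: Mass loss% = 0.0307759 * 100 = 3.07759% ≈ 3.08%

3.08%


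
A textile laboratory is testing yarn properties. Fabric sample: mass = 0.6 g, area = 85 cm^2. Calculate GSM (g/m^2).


Formula: GSM = mass_g / area_m2
Step 1: Convert area: 85 cm^2 = 85 / 10000 = 0.0085 m^2
Step 2: GSM = 0.6 g / 0.0085 m^2 = 70.6 g/m^2

70.6 g/m^2


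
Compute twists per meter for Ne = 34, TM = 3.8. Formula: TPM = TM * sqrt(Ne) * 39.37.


Formula: TPM = TM * sqrt(Ne) * 39.37
Step 1: sqrt(Ne) = sqrt(34) = 5.831
Step 2: TM * sqrt(Ne) = 3.8 * 5.831 = 22.1578
Step 3: TPM = 22.1578 * 39.37 = 872 twists/m

872 twists/m


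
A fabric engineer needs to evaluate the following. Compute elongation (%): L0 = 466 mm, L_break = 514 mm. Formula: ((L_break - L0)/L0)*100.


Formula: Elongation (%) = ((L_break - L0) / L0) * 100
Step 1: Extension = 514 - 466 = 48 mm
Step 2: Elongation = (48 / 466) * 100
Step 3: Elongation = 0.103004 * 100 = 10.3004% ≈ 10.3%

10.3%


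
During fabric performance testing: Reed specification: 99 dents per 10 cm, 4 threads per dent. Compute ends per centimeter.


Formula: EPC = (dents per 10 cm * ends per dent) / 10
Step 1: Total ends per 10 cm = 99 * 4 = 396
Step 2: EPC = 396 / 10 = 39.6 ends/cm

39.6 ends/cm


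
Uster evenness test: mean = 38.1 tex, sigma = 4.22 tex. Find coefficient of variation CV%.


Formula: CV% = (standard deviation / mean) * 100
Step 1: Ratio = 4.22 / 38.1 = 0.110761
Step 2: CV% = 0.110761 * 100 = 11.0761% ≈ 11.1%

11.1%


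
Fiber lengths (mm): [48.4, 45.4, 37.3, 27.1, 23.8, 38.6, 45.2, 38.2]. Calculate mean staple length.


Formula: Mean = sum of lengths / count
Sum = 48.4 + 45.4 + 37.3 + 27.1 + 23.8 + 38.6 + 45.2 + 38.2
Sum = 304.0 mm
Mean = 304.0 / 8 = 38.00 mm

38.00 mm


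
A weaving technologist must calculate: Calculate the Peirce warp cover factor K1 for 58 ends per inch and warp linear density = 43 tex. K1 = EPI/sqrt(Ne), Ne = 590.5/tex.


Formula: K1 = EPI / sqrt(Ne), with Ne = 590.5 / tex_warp
Step 1: Ne = 590.5 / 43 = 13.733
Step 2: sqrt(Ne) = sqrt(13.733) = 3.7058
Step 3: K1 = 58 / 3.7058 = 15.7

15.7


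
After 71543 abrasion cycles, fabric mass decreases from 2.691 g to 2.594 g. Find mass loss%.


Formula: Mass loss% = ((m_before - m_after) / m_before) * 100
Step 1: Mass loss = 2.691 - 2.594 = 0.097 g
Step 2: Ratio = 0.097 / 2.691 = 0.0360461
Step 3: Mass loss% = 0.0360461 * 100 = 3.60461% ≈ 3.60%

3.60%


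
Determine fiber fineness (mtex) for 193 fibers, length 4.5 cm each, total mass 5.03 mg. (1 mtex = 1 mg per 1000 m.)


Formula: fineness (mtex) = mass (mg) / total length (km) = (mass_mg / total_length_m) * 1000
Step 1: Convert fiber length: 4.5 cm = 0.045 m
Step 2: Total fiber length = 193 * 0.045 = 8.685 m
Step 3: Linear density = 5.03 mg / 8.685 m = 0.5792 mg/m
Step 4: fineness = 0.5792 * 1000 = 579.2 mtex

579.2 mtex


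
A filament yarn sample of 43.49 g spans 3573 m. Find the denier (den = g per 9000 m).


Formula: den = (mass_g / length_m) * 9000
Substituting: den = (43.49 / 3573) * 9000
Intermediate: 43.49 / 3573 = 0.01217184 g/m
den = 0.01217184 * 9000 = 109.5 denier

109.5 denier


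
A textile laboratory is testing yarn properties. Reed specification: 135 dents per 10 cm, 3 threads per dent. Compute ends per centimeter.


Formula: EPC = (dents per 10 cm * ends per dent) / 10
Step 1: Total ends per 10 cm = 135 * 3 = 405
Step 2: EPC = 405 / 10 = 40.5 ends/cm

40.5 ends/cm


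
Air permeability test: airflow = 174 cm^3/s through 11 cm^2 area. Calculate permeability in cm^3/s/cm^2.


Formula: Air Permeability = Airflow / Test Area
AP = 174 cm^3/s / 11 cm^2
AP = 15.8 cm^3/s/cm^2

15.8 cm^3/s/cm^2


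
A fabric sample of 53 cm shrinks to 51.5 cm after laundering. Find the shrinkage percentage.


Formula: Shrinkage% = ((L_before - L_after) / L_before) * 100
Step 1: Shrinkage = 53 - 51.5 = 1.5 cm
Step 2: Shrinkage% = (1.5 / 53) * 100
Step 3: Shrinkage% = 0.028302 * 100 = 2.8302% ≈ 2.8%

2.8%


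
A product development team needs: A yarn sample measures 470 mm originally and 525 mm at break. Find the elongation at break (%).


Formula: Elongation (%) = ((L_break - L0) / L0) * 100
Step 1: Extension = 525 - 470 = 55 mm
Step 2: Elongation = (55 / 470) * 100
Step 3: Elongation = 0.117021 * 100 = 11.7021% ≈ 11.7%

11.7%


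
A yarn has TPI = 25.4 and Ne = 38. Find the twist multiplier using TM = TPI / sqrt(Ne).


Formula: TM = TPI / sqrt(Ne)
Step 1: sqrt(Ne) = sqrt(38) = 6.1644
Step 2: TM = 25.4 / 6.1644 = 4.12

4.12 TM


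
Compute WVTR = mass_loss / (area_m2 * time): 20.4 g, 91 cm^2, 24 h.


Formula: WVTR = mass_loss / (area * time)
Step 1: Convert area: 91 cm^2 = 0.0091 m^2
Step 2: WVTR = 20.4 g / (0.0091 m^2 * 24 h)
Step 3: WVTR = 20.4 / 0.2184 = 93.4 g/m^2/h

93.4 g/m^2/h


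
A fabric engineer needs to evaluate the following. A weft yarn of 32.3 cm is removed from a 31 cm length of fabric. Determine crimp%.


Formula: Crimp% = ((L_yarn - L_fabric) / L_fabric) * 100
Step 1: Extension = 32.3 - 31 = 1.3 cm
Step 2: Crimp% = (1.3 / 31) * 100
Step 3: Crimp% = 0.041935 * 100 = 4.1935% ≈ 4.2%

4.2%


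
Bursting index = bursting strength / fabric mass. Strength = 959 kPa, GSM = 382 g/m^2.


Formula: Bursting Index = Bursting Strength / Fabric GSM
BI = 959 kPa / 382 g/m^2
BI = 2.510 kPa/(g/m^2)

2.510 kPa/(g/m^2)


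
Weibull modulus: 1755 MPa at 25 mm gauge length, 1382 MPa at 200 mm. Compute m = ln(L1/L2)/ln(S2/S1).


Formula: m = ln(L1/L2) / ln(S2/S1)
Step 1: ln(L1/L2) = ln(25/200) = -2.07944
Step 2: S2/S1 = 1382/1755 = 0.78746
Step 3: ln(S2/S1) = ln(0.78746) = -0.23894
Step 4: m = -2.07944 / -0.23894 = 8.70

8.70 (Weibull m)


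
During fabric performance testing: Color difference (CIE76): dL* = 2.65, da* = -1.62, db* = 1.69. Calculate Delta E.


Formula: Delta E = sqrt(dL*^2 + da*^2 + db*^2)
Step 1: dL*^2 = 2.65^2 = 7.0225
Step 2: da*^2 = (-1.62)^2 = 2.6244
Step 3: db*^2 = 1.69^2 = 2.8561
Step 4: Sum = 7.0225 + 2.6244 + 2.8561 = 12.503
Step 5: Delta E = sqrt(12.503) = 3.54

3.54 Delta E


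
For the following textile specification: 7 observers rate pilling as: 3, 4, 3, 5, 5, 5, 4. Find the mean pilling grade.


Formula: Mean = sum / count
Sum = 3 + 4 + 3 + 5 + 5 + 5 + 4 = 29
Mean = 29 / 7 = 4.1

4.1
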